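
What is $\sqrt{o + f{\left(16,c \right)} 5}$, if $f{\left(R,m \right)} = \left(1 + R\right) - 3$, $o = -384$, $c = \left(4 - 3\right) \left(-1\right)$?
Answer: $i \sqrt{314} \approx 17.72 i$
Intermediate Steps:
$c = -1$ ($c = 1 \left(-1\right) = -1$)
$f{\left(R,m \right)} = -2 + R$
$\sqrt{o + f{\left(16,c \right)} 5} = \sqrt{-384 + \left(-2 + 16\right) 5} = \sqrt{-384 + 14 \cdot 5} = \sqrt{-384 + 70} = \sqrt{-314} = i \sqrt{314}$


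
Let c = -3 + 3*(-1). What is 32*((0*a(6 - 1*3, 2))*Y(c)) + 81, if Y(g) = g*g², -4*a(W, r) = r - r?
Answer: 81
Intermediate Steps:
a(W, r) = 0 (a(W, r) = -(r - r)/4 = -¼*0 = 0)
c = -6 (c = -3 - 3 = -6)
Y(g) = g³
32*((0*a(6 - 1*3, 2))*Y(c)) + 81 = 32*((0*0)*(-6)³) + 81 = 32*(0*(-216)) + 81 = 32*0 + 81 = 0 + 81 = 81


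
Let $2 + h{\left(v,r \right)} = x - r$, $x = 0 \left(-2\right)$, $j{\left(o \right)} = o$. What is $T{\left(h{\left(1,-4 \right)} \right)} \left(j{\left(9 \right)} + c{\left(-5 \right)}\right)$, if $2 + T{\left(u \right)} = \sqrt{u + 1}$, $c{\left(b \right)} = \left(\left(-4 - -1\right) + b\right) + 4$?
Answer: $-10 + 5 \sqrt{3} \approx -1.3397$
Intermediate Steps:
$x = 0$
$c{\left(b \right)} = 1 + b$ ($c{\left(b \right)} = \left(\left(-4 + 1\right) + b\right) + 4 = \left(-3 + b\right) + 4 = 1 + b$)
$h{\left(v,r \right)} = -2 - r$ ($h{\left(v,r \right)} = -2 + \left(0 - r\right) = -2 - r$)
$T{\left(u \right)} = -2 + \sqrt{1 + u}$ ($T{\left(u \right)} = -2 + \sqrt{u + 1} = -2 + \sqrt{1 + u}$)
$T{\left(h{\left(1,-4 \right)} \right)} \left(j{\left(9 \right)} + c{\left(-5 \right)}\right) = \left(-2 + \sqrt{1 - -2}\right) \left(9 + \left(1 - 5\right)\right) = \left(-2 + \sqrt{1 + \left(-2 + 4\right)}\right) \left(9 - 4\right) = \left(-2 + \sqrt{1 + 2}\right) 5 = \left(-2 + \sqrt{3}\right) 5 = -10 + 5 \sqrt{3}$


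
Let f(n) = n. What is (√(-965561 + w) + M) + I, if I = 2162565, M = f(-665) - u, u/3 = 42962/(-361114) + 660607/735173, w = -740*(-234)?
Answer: 286971660484445242/132740631361 + I*√792401 ≈ 2.1619e+6 + 890.17*I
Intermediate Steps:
w = 173160
u = 310454900658/132740631361 (u = 3*(42962/(-361114) + 660607/735173) = 3*(42962*(-1/361114) + 660607*(1/735173)) = 3*(-21481/180557 + 660607/735173) = 3*(103484966886/132740631361) = 310454900658/132740631361 ≈ 2.3388)
M = -88582974755723/132740631361 (M = -665 - 1*310454900658/132740631361 = -665 - 310454900658/132740631361 = -88582974755723/132740631361 ≈ -667.34)
(√(-965561 + w) + M) + I = (√(-965561 + 173160) - 88582974755723/132740631361) + 2162565 = (√(-792401) - 88582974755723/132740631361) + 2162565 = (I*√792401 - 88582974755723/132740631361) + 2162565 = (-88582974755723/132740631361 + I*√792401) + 2162565 = 286971660484445242/132740631361 + I*√792401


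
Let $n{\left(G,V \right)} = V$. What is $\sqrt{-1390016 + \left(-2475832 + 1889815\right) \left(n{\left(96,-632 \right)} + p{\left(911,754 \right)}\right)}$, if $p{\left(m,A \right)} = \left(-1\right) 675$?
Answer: $\sqrt{764534203} \approx 27650.0$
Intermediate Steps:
$p{\left(m,A \right)} = -675$
$\sqrt{-1390016 + \left(-2475832 + 1889815\right) \left(n{\left(96,-632 \right)} + p{\left(911,754 \right)}\right)} = \sqrt{-1390016 + \left(-2475832 + 1889815\right) \left(-632 - 675\right)} = \sqrt{-1390016 - -765924219} = \sqrt{-1390016 + 765924219} = \sqrt{764534203}$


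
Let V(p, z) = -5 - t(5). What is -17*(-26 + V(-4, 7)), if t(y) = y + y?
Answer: 697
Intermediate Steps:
t(y) = 2*y
V(p, z) = -15 (V(p, z) = -5 - 2*5 = -5 - 1*10 = -5 - 10 = -15)
-17*(-26 + V(-4, 7)) = -17*(-26 - 15) = -17*(-41) = 697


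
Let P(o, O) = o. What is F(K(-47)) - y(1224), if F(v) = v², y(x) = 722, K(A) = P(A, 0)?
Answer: 1487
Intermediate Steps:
K(A) = A
F(K(-47)) - y(1224) = (-47)² - 1*722 = 2209 - 722 = 1487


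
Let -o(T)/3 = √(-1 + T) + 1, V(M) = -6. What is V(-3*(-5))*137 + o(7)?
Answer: -825 - 3*√6 ≈ -832.35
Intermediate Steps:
o(T) = -3 - 3*√(-1 + T) (o(T) = -3*(√(-1 + T) + 1) = -3*(1 + √(-1 + T)) = -3 - 3*√(-1 + T))
V(-3*(-5))*137 + o(7) = -6*137 + (-3 - 3*√(-1 + 7)) = -822 + (-3 - 3*√6) = -825 - 3*√6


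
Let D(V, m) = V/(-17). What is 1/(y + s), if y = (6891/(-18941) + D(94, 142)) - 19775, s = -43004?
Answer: -321997/20216547264 ≈ -1.5927e-5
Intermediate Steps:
D(V, m) = -V/17 (D(V, m) = V*(-1/17) = -V/17)
y = -6369388276/321997 (y = (6891/(-18941) - 1/17*94) - 19775 = (6891*(-1/18941) - 94/17) - 19775 = (-6891/18941 - 94/17) - 19775 = -1897601/321997 - 19775 = -6369388276/321997 ≈ -19781.)
1/(y + s) = 1/(-6369388276/321997 - 43004) = 1/(-20216547264/321997) = -321997/20216547264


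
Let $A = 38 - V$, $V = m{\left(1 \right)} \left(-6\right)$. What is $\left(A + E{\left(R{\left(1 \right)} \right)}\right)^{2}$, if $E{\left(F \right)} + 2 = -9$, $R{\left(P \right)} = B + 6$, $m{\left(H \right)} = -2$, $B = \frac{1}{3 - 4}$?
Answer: $225$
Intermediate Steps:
$B = -1$ ($B = \frac{1}{-1} = -1$)
$V = 12$ ($V = \left(-2\right) \left(-6\right) = 12$)
$R{\left(P \right)} = 5$ ($R{\left(P \right)} = -1 + 6 = 5$)
$E{\left(F \right)} = -11$ ($E{\left(F \right)} = -2 - 9 = -11$)
$A = 26$ ($A = 38 - 12 = 26$)
$\left(A + E{\left(R{\left(1 \right)} \right)}\right)^{2} = \left(26 - 11\right)^{2} = 15^{2} = 225$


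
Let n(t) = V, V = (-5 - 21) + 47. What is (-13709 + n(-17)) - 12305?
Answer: -25993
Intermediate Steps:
V = 21 (V = -26 + 47 = 21)
n(t) = 21
(-13709 + n(-17)) - 12305 = (-13709 + 21) - 12305 = -13688 - 12305 = -25993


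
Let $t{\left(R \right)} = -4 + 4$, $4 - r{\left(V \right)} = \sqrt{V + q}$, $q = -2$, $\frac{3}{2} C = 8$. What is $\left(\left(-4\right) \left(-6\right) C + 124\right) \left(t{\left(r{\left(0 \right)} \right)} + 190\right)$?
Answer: $47880$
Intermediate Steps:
$C = \frac{16}{3}$ ($C = \frac{2}{3} \cdot 8 = \frac{16}{3} \approx 5.3333$)
$r{\left(V \right)} = 4 - \sqrt{-2 + V}$ ($r{\left(V \right)} = 4 - \sqrt{V - 2} = 4 - \sqrt{-2 + V}$)
$t{\left(R \right)} = 0$
$\left(\left(-4\right) \left(-6\right) C + 124\right) \left(t{\left(r{\left(0 \right)} \right)} + 190\right) = \left(\left(-4\right) \left(-6\right) \frac{16}{3} + 124\right) \left(0 + 190\right) = \left(24 \cdot \frac{16}{3} + 124\right) 190 = \left(128 + 124\right) 190 = 252 \cdot 190 = 47880$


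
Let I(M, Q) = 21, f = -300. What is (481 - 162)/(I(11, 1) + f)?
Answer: -319/279 ≈ -1.1434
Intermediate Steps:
(481 - 162)/(I(11, 1) + f) = (481 - 162)/(21 - 300) = 319/(-279) = 319*(-1/279) = -319/279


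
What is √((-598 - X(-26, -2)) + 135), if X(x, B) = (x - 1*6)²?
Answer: I*√1487 ≈ 38.562*I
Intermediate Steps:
X(x, B) = (-6 + x)² (X(x, B) = (x - 6)² = (-6 + x)²)
√((-598 - X(-26, -2)) + 135) = √((-598 - (-6 - 26)²) + 135) = √((-598 - 1*(-32)²) + 135) = √((-598 - 1*1024) + 135) = √((-598 - 1024) + 135) = √(-1622 + 135) = √(-1487) = I*√1487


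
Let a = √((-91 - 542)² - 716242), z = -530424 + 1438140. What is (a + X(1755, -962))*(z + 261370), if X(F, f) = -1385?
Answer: -1619184110 + 1169086*I*√315553 ≈ -1.6192e+9 + 6.5672e+8*I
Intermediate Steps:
z = 907716
a = I*√315553 (a = √((-633)² - 716242) = √(400689 - 716242) = √(-315553) = I*√315553 ≈ 561.74*I)
(a + X(1755, -962))*(z + 261370) = (I*√315553 - 1385)*(907716 + 261370) = (-1385 + I*√315553)*1169086 = -1619184110 + 1169086*I*√315553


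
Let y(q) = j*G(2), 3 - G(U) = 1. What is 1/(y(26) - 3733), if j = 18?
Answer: -1/3697 ≈ -0.00027049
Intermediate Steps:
G(U) = 2 (G(U) = 3 - 1*1 = 3 - 1 = 2)
y(q) = 36 (y(q) = 18*2 = 36)
1/(y(26) - 3733) = 1/(36 - 3733) = 1/(-3697) = -1/3697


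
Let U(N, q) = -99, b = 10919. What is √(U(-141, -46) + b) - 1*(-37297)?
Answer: 37297 + 2*√2705 ≈ 37401.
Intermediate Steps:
√(U(-141, -46) + b) - 1*(-37297) = √(-99 + 10919) - 1*(-37297) = √10820 + 37297 = 2*√2705 + 37297 = 37297 + 2*√2705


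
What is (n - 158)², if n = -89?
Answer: 61009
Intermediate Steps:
(n - 158)² = (-89 - 158)² = (-247)² = 61009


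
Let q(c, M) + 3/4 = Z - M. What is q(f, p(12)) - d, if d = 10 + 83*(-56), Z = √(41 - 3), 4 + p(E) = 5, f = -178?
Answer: 18545/4 + √38 ≈ 4642.4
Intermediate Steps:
p(E) = 1 (p(E) = -4 + 5 = 1)
Z = √38 ≈ 6.1644
q(c, M) = -¾ + √38 - M (q(c, M) = -¾ + (√38 - M) = -¾ + √38 - M)
d = -4638 (d = 10 - 4648 = -4638)
q(f, p(12)) - d = (-¾ + √38 - 1*1) - 1*(-4638) = (-¾ + √38 - 1) + 4638 = (-7/4 + √38) + 4638 = 18545/4 + √38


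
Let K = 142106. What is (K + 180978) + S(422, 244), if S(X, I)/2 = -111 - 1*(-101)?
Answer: 323064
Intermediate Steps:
S(X, I) = -20 (S(X, I) = 2*(-111 - 1*(-101)) = 2*(-111 + 101) = 2*(-10) = -20)
(K + 180978) + S(422, 244) = (142106 + 180978) - 20 = 323084 - 20 = 323064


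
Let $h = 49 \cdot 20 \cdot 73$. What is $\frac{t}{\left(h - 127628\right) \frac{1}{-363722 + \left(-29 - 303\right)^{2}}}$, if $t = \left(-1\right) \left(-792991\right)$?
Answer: $\frac{5290042961}{1476} \approx 3.584 \cdot 10^{6}$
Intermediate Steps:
$t = 792991$
$h = 71540$ ($h = 980 \cdot 73 = 71540$)
$\frac{t}{\left(h - 127628\right) \frac{1}{-363722 + \left(-29 - 303\right)^{2}}} = \frac{792991}{\left(71540 - 127628\right) \frac{1}{-363722 + \left(-29 - 303\right)^{2}}} = \frac{792991}{\left(-56088\right) \frac{1}{-363722 + \left(-332\right)^{2}}} = \frac{792991}{\left(-56088\right) \frac{1}{-363722 + 110224}} = \frac{792991}{\left(-56088\right) \frac{1}{-253498}} = \frac{792991}{\left(-56088\right) \left(- \frac{1}{253498}\right)} = \frac{792991}{\frac{1476}{6671}} = 792991 \cdot \frac{6671}{1476} = \frac{5290042961}{1476}$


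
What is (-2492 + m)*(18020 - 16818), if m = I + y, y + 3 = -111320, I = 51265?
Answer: -75185100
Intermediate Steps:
y = -111323 (y = -3 - 111320 = -111323)
m = -60058 (m = 51265 - 111323 = -60058)
(-2492 + m)*(18020 - 16818) = (-2492 - 60058)*(18020 - 16818) = -62550*1202 = -75185100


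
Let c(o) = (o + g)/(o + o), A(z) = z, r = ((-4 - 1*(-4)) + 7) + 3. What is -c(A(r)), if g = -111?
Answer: 101/20 ≈ 5.0500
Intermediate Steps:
r = 10 (r = ((-4 + 4) + 7) + 3 = (0 + 7) + 3 = 7 + 3 = 10)
c(o) = (-111 + o)/(2*o) (c(o) = (o - 111)/(o + o) = (-111 + o)/((2*o)) = (-111 + o)*(1/(2*o)) = (-111 + o)/(2*o))
-c(A(r)) = -(-111 + 10)/(2*10) = -(-101)/(2*10) = -1*(-101/20) = 101/20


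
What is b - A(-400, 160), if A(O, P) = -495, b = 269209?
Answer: 269704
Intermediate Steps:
b - A(-400, 160) = 269209 - 1*(-495) = 269209 + 495 = 269704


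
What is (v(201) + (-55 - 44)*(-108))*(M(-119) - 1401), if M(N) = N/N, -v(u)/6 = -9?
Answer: -15044400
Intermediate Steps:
v(u) = 54 (v(u) = -6*(-9) = 54)
M(N) = 1
(v(201) + (-55 - 44)*(-108))*(M(-119) - 1401) = (54 + (-55 - 44)*(-108))*(1 - 1401) = (54 - 99*(-108))*(-1400) = (54 + 10692)*(-1400) = 10746*(-1400) = -15044400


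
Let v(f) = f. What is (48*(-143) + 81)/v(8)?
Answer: -6783/8 ≈ -847.88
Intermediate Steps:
(48*(-143) + 81)/v(8) = (48*(-143) + 81)/8 = (-6864 + 81)*(1/8) = -6783*1/8 = -6783/8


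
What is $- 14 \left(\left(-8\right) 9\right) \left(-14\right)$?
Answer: $-14112$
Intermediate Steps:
$- 14 \left(\left(-8\right) 9\right) \left(-14\right) = \left(-14\right) \left(-72\right) \left(-14\right) = 1008 \left(-14\right) = -14112$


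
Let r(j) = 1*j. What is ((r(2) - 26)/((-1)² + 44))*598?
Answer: -4784/15 ≈ -318.93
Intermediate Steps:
r(j) = j
((r(2) - 26)/((-1)² + 44))*598 = ((2 - 26)/((-1)² + 44))*598 = -24/(1 + 44)*598 = -24/45*598 = -24*1/45*598 = -8/15*598 = -4784/15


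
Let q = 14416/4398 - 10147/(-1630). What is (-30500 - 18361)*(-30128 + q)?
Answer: 1758276718310229/1194790 ≈ 1.4716e+9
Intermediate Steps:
q = 34062293/3584370 (q = 14416*(1/4398) - 10147*(-1/1630) = 7208/2199 + 10147/1630 = 34062293/3584370 ≈ 9.5030)
(-30500 - 18361)*(-30128 + q) = (-30500 - 18361)*(-30128 + 34062293/3584370) = -48861*(-107955837067/3584370) = 1758276718310229/1194790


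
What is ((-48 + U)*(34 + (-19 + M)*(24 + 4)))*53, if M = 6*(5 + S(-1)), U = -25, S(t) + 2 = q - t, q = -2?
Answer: 626778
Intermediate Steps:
S(t) = -4 - t (S(t) = -2 + (-2 - t) = -4 - t)
M = 12 (M = 6*(5 + (-4 - 1*(-1))) = 6*(5 + (-4 + 1)) = 6*(5 - 3) = 6*2 = 12)
((-48 + U)*(34 + (-19 + M)*(24 + 4)))*53 = ((-48 - 25)*(34 + (-19 + 12)*(24 + 4)))*53 = -73*(34 - 7*28)*53 = -73*(34 - 196)*53 = -73*(-162)*53 = 11826*53 = 626778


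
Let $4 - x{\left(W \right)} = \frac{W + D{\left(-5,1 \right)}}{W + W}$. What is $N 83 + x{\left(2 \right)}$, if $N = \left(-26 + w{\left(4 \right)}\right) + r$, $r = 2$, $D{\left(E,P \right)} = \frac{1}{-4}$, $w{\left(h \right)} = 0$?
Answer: $- \frac{31815}{16} \approx -1988.4$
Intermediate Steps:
$D{\left(E,P \right)} = - \frac{1}{4}$
$x{\left(W \right)} = 4 - \frac{- \frac{1}{4} + W}{2 W}$ ($x{\left(W \right)} = 4 - \frac{W - \frac{1}{4}}{W + W} = 4 - \frac{- \frac{1}{4} + W}{2 W}$)
$N = -24$ ($N = \left(-26 + 0\right) + 2 = -26 + 2 = -24$)
$N 83 + x{\left(2 \right)} = \left(-24\right) 83 + \frac{1 + 28 \cdot 2}{8 \cdot 2} = -1992 + \frac{1}{8} \cdot \frac{1}{2} \left(1 + 56\right) = -1992 + \frac{1}{8} \cdot \frac{1}{2} \cdot 57 = -1992 + \frac{57}{16} = - \frac{31815}{16}$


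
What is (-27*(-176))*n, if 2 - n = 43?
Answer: -194832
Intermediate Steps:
n = -41 (n = 2 - 1*43 = 2 - 43 = -41)
(-27*(-176))*n = -27*(-176)*(-41) = 4752*(-41) = -194832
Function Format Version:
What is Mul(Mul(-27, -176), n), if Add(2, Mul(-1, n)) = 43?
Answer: -194832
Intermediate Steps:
n = -41 (n = Add(2, Mul(-1, 43)) = Add(2, -43) = -41)
Mul(Mul(-27, -176), n) = Mul(Mul(-27, -176), -41) = Mul(4752, -41) = -194832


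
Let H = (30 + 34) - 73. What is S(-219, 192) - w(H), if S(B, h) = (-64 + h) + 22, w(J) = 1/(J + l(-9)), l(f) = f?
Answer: 2701/18 ≈ 150.06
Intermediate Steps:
H = -9 (H = 64 - 73 = -9)
w(J) = 1/(-9 + J) (w(J) = 1/(J - 9) = 1/(-9 + J))
S(B, h) = -42 + h
S(-219, 192) - w(H) = (-42 + 192) - 1/(-9 - 9) = 150 - 1/(-18) = 150 - 1*(-1/18) = 150 + 1/18 = 2701/18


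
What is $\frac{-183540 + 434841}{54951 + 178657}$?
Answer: $\frac{251301}{233608} \approx 1.0757$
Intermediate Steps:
$\frac{-183540 + 434841}{54951 + 178657} = \frac{251301}{233608}$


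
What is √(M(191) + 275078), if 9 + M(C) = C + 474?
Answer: √275734 ≈ 525.10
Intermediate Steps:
M(C) = 465 + C (M(C) = -9 + (C + 474) = -9 + (474 + C) = 465 + C)
√(M(191) + 275078) = √((465 + 191) + 275078) = √(656 + 275078) = √275734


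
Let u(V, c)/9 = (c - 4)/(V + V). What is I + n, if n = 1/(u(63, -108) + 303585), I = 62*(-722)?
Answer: -13589320827/303577 ≈ -44764.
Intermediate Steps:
I = -44764
u(V, c) = 9*(-4 + c)/(2*V) (u(V, c) = 9*((c - 4)/(V + V)) = 9*((-4 + c)/((2*V))) = 9*((-4 + c)*(1/(2*V))) = 9*((-4 + c)/(2*V)) = 9*(-4 + c)/(2*V))
n = 1/303577 (n = 1/((9/2)*(-4 - 108)/63 + 303585) = 1/((9/2)*(1/63)*(-112) + 303585) = 1/(-8 + 303585) = 1/303577 ≈ 3.2941e-6)
I + n = -44764 + 1/303577 = -13589320827/303577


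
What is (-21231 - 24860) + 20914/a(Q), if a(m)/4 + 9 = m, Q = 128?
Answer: -10959201/238 ≈ -46047.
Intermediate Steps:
a(m) = -36 + 4*m
(-21231 - 24860) + 20914/a(Q) = (-21231 - 24860) + 20914/(-36 + 4*128) = -46091 + 20914/(-36 + 512) = -46091 + 20914/476 = -46091 + 20914*(1/476) = -46091 + 10457/238 = -10959201/238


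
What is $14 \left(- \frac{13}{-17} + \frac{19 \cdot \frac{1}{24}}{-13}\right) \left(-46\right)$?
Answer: $- \frac{601013}{1326} \approx -453.25$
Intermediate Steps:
$14 \left(- \frac{13}{-17} + \frac{19 \cdot \frac{1}{24}}{-13}\right) \left(-46\right) = 14 \left(\left(-13\right) \left(- \frac{1}{17}\right) + 19 \cdot \frac{1}{24} \left(- \frac{1}{13}\right)\right) \left(-46\right) = 14 \left(\frac{13}{17} + \frac{19}{24} \left(- \frac{1}{13}\right)\right) \left(-46\right) = 14 \left(\frac{13}{17} - \frac{19}{312}\right) \left(-46\right) = 14 \cdot \frac{3733}{5304} \left(-46\right) = \frac{26131}{2652} \left(-46\right) = - \frac{601013}{1326}$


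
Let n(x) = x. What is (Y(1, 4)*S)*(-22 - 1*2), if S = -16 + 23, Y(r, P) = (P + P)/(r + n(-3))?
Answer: 672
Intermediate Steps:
Y(r, P) = 2*P/(-3 + r) (Y(r, P) = (P + P)/(r - 3) = (2*P)/(-3 + r) = 2*P/(-3 + r))
S = 7
(Y(1, 4)*S)*(-22 - 1*2) = ((2*4/(-3 + 1))*7)*(-22 - 1*2) = ((2*4/(-2))*7)*(-22 - 2) = ((2*4*(-½))*7)*(-24) = -4*7*(-24) = -28*(-24) = 672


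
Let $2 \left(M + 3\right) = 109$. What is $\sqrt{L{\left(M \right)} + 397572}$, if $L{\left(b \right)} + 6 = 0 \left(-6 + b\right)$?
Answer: $3 \sqrt{44174} \approx 630.53$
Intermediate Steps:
$M = \frac{103}{2}$ ($M = -3 + \frac{1}{2} \cdot 109 = -3 + \frac{109}{2} = \frac{103}{2} \approx 51.5$)
$L{\left(b \right)} = -6$ ($L{\left(b \right)} = -6 + 0 \left(-6 + b\right) = -6 + 0 = -6$)
$\sqrt{L{\left(M \right)} + 397572} = \sqrt{-6 + 397572} = \sqrt{397566} = 3 \sqrt{44174}$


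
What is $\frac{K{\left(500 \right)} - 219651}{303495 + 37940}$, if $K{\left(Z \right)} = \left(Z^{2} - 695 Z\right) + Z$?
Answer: $- \frac{316651}{341435} \approx -0.92741$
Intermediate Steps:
$K{\left(Z \right)} = Z^{2} - 694 Z$
$\frac{K{\left(500 \right)} - 219651}{303495 + 37940} = \frac{500 \left(-694 + 500\right) - 219651}{303495 + 37940} = \frac{500 \left(-194\right) - 219651}{341435} = \left(-97000 - 219651\right) \frac{1}{341435} = \left(-316651\right) \frac{1}{341435} = - \frac{316651}{341435}$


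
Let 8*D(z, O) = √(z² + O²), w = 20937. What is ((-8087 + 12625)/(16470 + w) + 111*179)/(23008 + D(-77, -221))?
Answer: 547218017176576/633665253050841 - 2972976884*√54770/633665253050841 ≈ 0.86248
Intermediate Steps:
D(z, O) = √(O² + z²)/8 (D(z, O) = √(z² + O²)/8 = √(O² + z²)/8)
((-8087 + 12625)/(16470 + w) + 111*179)/(23008 + D(-77, -221)) = ((-8087 + 12625)/(16470 + 20937) + 111*179)/(23008 + √((-221)² + (-77)²)/8) = (4538/37407 + 19869)/(23008 + √(48841 + 5929)/8) = (4538*(1/37407) + 19869)/(23008 + √54770/8) = (4538/37407 + 19869)/(23008 + √54770/8) = 743244221/(37407*(23008 + √54770/8))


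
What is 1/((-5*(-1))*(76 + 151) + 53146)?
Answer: 1/54281 ≈ 1.8423e-5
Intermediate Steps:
1/((-5*(-1))*(76 + 151) + 53146) = 1/(5*227 + 53146) = 1/(1135 + 53146) = 1/54281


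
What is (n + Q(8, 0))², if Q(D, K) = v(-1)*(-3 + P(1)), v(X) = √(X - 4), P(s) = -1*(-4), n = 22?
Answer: (22 + I*√5)² ≈ 479.0 + 98.387*I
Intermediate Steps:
P(s) = 4
v(X) = √(-4 + X)
Q(D, K) = I*√5 (Q(D, K) = √(-4 - 1)*(-3 + 4) = √(-5)*1 = (I*√5)*1 = I*√5)
(n + Q(8, 0))² = (22 + I*√5)²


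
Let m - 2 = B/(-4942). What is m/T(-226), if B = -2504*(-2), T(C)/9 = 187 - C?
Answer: 2438/9184707 ≈ 0.00026544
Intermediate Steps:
T(C) = 1683 - 9*C (T(C) = 9*(187 - C) = 1683 - 9*C)
B = 5008
m = 2438/2471 (m = 2 + 5008/(-4942) = 2 + 5008*(-1/4942) = 2 - 2504/2471 = 2438/2471 ≈ 0.98664)
m/T(-226) = 2438/(2471*(1683 - 9*(-226))) = 2438/(2471*(1683 + 2034)) = (2438/2471)/3717 = (2438/2471)*(1/3717) = 2438/9184707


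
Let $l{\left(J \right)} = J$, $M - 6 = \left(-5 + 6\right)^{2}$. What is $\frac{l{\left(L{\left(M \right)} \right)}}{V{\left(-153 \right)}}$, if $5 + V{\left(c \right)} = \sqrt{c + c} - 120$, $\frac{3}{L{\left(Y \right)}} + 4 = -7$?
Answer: $\frac{375}{175241} + \frac{9 i \sqrt{34}}{175241} \approx 0.0021399 + 0.00029946 i$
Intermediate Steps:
$M = 7$ ($M = 6 + \left(-5 + 6\right)^{2} = 6 + 1^{2} = 6 + 1 = 7$)
$L{\left(Y \right)} = - \frac{3}{11}$ ($L{\left(Y \right)} = \frac{3}{-4 - 7} = \frac{3}{-11} = 3 \left(- \frac{1}{11}\right) = - \frac{3}{11}$)
$V{\left(c \right)} = -125 + \sqrt{2} \sqrt{c}$ ($V{\left(c \right)} = -5 + \left(\sqrt{c + c} - 120\right) = -5 + \left(\sqrt{2 c} - 120\right) = -5 + \left(\sqrt{2} \sqrt{c} - 120\right) = -5 + \left(-120 + \sqrt{2} \sqrt{c}\right) = -125 + \sqrt{2} \sqrt{c}$)
$\frac{l{\left(L{\left(M \right)} \right)}}{V{\left(-153 \right)}} = - \frac{3}{11 \left(-125 + \sqrt{2} \sqrt{-153}\right)} = - \frac{3}{11 \left(-125 + \sqrt{2} \cdot 3 i \sqrt{17}\right)} = - \frac{3}{11 \left(-125 + 3 i \sqrt{34}\right)}$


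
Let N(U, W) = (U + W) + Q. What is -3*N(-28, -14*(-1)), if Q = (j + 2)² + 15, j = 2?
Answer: -51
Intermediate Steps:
Q = 31 (Q = (2 + 2)² + 15 = 4² + 15 = 16 + 15 = 31)
N(U, W) = 31 + U + W (N(U, W) = (U + W) + 31 = 31 + U + W)
-3*N(-28, -14*(-1)) = -3*(31 - 28 - 14*(-1)) = -3*(31 - 28 + 14) = -3*17 = -51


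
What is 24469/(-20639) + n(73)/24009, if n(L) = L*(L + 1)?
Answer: -475984343/495521751 ≈ -0.96057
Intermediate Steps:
n(L) = L*(1 + L)
24469/(-20639) + n(73)/24009 = 24469/(-20639) + (73*(1 + 73))/24009 = 24469*(-1/20639) + (73*74)*(1/24009) = -24469/20639 + 5402*(1/24009) = -24469/20639 + 5402/24009 = -475984343/495521751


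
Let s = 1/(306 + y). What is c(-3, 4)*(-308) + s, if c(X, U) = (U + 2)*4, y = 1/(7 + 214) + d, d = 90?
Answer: -646925443/87517 ≈ -7392.0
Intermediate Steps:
y = 19891/221 (y = 1/(7 + 214) + 90 = 1/221 + 90 = 19891/221 ≈ 90.005)
c(X, U) = 8 + 4*U (c(X, U) = (2 + U)*4 = 8 + 4*U)
s = 221/87517 (s = 1/(306 + 19891/221) = 1/(87517/221) = 221/87517 ≈ 0.0025252)
c(-3, 4)*(-308) + s = (8 + 4*4)*(-308) + 221/87517 = (8 + 16)*(-308) + 221/87517 = 24*(-308) + 221/87517 = -7392 + 221/87517 = -646925443/87517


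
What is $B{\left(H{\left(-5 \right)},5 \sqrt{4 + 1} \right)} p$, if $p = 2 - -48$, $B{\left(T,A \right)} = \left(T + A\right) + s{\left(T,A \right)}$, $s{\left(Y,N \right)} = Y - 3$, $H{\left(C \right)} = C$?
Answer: $-650 + 250 \sqrt{5} \approx -90.983$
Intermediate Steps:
$s{\left(Y,N \right)} = -3 + Y$ ($s{\left(Y,N \right)} = Y - 3 = -3 + Y$)
$B{\left(T,A \right)} = -3 + A + 2 T$ ($B{\left(T,A \right)} = \left(T + A\right) + \left(-3 + T\right) = \left(A + T\right) + \left(-3 + T\right) = -3 + A + 2 T$)
$p = 50$ ($p = 2 + 48 = 50$)
$B{\left(H{\left(-5 \right)},5 \sqrt{4 + 1} \right)} p = \left(-3 + 5 \sqrt{4 + 1} + 2 \left(-5\right)\right) 50 = \left(-3 + 5 \sqrt{5} - 10\right) 50 = \left(-13 + 5 \sqrt{5}\right) 50 = -650 + 250 \sqrt{5}$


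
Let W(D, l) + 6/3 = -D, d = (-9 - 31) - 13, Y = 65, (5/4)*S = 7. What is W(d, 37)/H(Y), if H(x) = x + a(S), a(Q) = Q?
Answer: 255/353 ≈ 0.72238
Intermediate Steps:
S = 28/5 (S = (⅘)*7 = 28/5 ≈ 5.6000)
d = -53 (d = -40 - 13 = -53)
H(x) = 28/5 + x (H(x) = x + 28/5 = 28/5 + x)
W(D, l) = -2 - D
W(d, 37)/H(Y) = (-2 - 1*(-53))/(28/5 + 65) = (-2 + 53)/(353/5) = 51*(5/353) = 255/353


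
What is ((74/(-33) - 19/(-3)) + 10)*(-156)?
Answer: -24180/11 ≈ -2198.2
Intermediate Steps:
((74/(-33) - 19/(-3)) + 10)*(-156) = ((74*(-1/33) - 19*(-1/3)) + 10)*(-156) = ((-74/33 + 19/3) + 10)*(-156) = (45/11 + 10)*(-156) = (155/11)*(-156) = -24180/11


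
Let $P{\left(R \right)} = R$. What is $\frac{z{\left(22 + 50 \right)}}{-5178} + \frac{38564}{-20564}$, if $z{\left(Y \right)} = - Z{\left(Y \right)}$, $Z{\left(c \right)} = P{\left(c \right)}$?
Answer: $- \frac{8258491}{4436683} \approx -1.8614$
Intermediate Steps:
$Z{\left(c \right)} = c$
$z{\left(Y \right)} = - Y$
$\frac{z{\left(22 + 50 \right)}}{-5178} + \frac{38564}{-20564} = \frac{\left(-1\right) \left(22 + 50\right)}{-5178} + \frac{38564}{-20564} = \left(-1\right) 72 \left(- \frac{1}{5178}\right) + 38564 \left(- \frac{1}{20564}\right) = \left(-72\right) \left(- \frac{1}{5178}\right) - \frac{9641}{5141} = \frac{12}{863} - \frac{9641}{5141} = - \frac{8258491}{4436683}$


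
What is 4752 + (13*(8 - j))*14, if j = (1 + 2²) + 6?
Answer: 4206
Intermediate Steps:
j = 11 (j = (1 + 4) + 6 = 5 + 6 = 11)
4752 + (13*(8 - j))*14 = 4752 + (13*(8 - 1*11))*14 = 4752 + (13*(8 - 11))*14 = 4752 + (13*(-3))*14 = 4752 - 39*14 = 4752 - 546 = 4206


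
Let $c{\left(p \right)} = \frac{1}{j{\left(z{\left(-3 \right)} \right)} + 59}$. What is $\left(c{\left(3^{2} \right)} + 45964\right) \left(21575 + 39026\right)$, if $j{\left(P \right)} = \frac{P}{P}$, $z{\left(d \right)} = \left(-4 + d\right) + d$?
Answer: $\frac{167127922441}{60} \approx 2.7855 \cdot 10^{9}$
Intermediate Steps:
$z{\left(d \right)} = -4 + 2 d$
$j{\left(P \right)} = 1$
$c{\left(p \right)} = \frac{1}{60}$ ($c{\left(p \right)} = \frac{1}{1 + 59} = \frac{1}{60}$)
$\left(c{\left(3^{2} \right)} + 45964\right) \left(21575 + 39026\right) = \left(\frac{1}{60} + 45964\right) \left(21575 + 39026\right) = \frac{2757841}{60} \cdot 60601 = \frac{167127922441}{60}$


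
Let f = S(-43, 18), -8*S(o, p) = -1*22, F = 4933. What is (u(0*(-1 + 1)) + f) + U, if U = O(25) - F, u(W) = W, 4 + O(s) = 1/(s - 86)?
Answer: -1203961/244 ≈ -4934.3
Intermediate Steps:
S(o, p) = 11/4 (S(o, p) = -(-1)*22/8 = -1/8*(-22) = 11/4)
O(s) = -4 + 1/(-86 + s) (O(s) = -4 + 1/(s - 86) = -4 + 1/(-86 + s))
U = -301158/61 (U = (345 - 4*25)/(-86 + 25) - 1*4933 = (345 - 100)/(-61) - 4933 = -1/61*245 - 4933 = -245/61 - 4933 = -301158/61 ≈ -4937.0)
f = 11/4 ≈ 2.7500
(u(0*(-1 + 1)) + f) + U = (0*(-1 + 1) + 11/4) - 301158/61 = (0*0 + 11/4) - 301158/61 = (0 + 11/4) - 301158/61 = 11/4 - 301158/61 = -1203961/244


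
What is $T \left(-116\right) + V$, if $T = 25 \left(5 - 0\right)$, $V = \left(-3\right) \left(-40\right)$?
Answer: $-14380$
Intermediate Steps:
$V = 120$
$T = 125$ ($T = 25 \left(5 + 0\right) = 25 \cdot 5 = 125$)
$T \left(-116\right) + V = 125 \left(-116\right) + 120 = -14500 + 120 = -14380$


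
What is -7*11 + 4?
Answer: -73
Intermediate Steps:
-7*11 + 4 = -77 + 4 = -73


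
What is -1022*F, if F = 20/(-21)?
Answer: 2920/3 ≈ 973.33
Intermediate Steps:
F = -20/21 (F = 20*(-1/21) = -20/21 ≈ -0.95238)
-1022*F = -1022*(-20/21) = 2920/3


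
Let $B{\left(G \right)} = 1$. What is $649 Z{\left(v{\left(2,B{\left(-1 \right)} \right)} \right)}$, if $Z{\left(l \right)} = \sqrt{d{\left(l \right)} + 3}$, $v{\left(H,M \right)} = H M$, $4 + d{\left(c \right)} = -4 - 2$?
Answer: $649 i \sqrt{7} \approx 1717.1 i$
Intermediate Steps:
$d{\left(c \right)} = -10$ ($d{\left(c \right)} = -4 - 6 = -10$)
$Z{\left(l \right)} = i \sqrt{7}$ ($Z{\left(l \right)} = \sqrt{-10 + 3} = \sqrt{-7} = i \sqrt{7}$)
$649 Z{\left(v{\left(2,B{\left(-1 \right)} \right)} \right)} = 649 i \sqrt{7}$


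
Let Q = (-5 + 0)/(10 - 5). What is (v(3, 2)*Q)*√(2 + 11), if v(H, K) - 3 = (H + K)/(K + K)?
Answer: -17*√13/4 ≈ -15.324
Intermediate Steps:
v(H, K) = 3 + (H + K)/(2*K) (v(H, K) = 3 + (H + K)/(K + K) = 3 + (H + K)/((2*K)) = 3 + (H + K)*(1/(2*K)) = 3 + (H + K)/(2*K))
Q = -1 (Q = -5/5 = -5*⅕ = -1)
(v(3, 2)*Q)*√(2 + 11) = (((½)*(3 + 7*2)/2)*(-1))*√(2 + 11) = (((½)*(½)*(3 + 14))*(-1))*√13 = (((½)*(½)*17)*(-1))*√13 = ((17/4)*(-1))*√13 = -17*√13/4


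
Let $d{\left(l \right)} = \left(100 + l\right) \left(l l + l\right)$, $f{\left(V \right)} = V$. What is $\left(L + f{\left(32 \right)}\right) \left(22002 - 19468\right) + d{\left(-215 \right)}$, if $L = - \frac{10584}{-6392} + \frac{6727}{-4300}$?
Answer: $- \frac{8949707134491}{1717850} \approx -5.2098 \cdot 10^{6}$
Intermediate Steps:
$L = \frac{314027}{3435700}$ ($L = \left(-10584\right) \left(- \frac{1}{6392}\right) + 6727 \left(- \frac{1}{4300}\right) = \frac{1323}{799} - \frac{6727}{4300} = \frac{314027}{3435700} \approx 0.091401$)
$d{\left(l \right)} = \left(100 + l\right) \left(l + l^{2}\right)$ ($d{\left(l \right)} = \left(100 + l\right) \left(l^{2} + l\right) = \left(100 + l\right) \left(l + l^{2}\right)$)
$\left(L + f{\left(32 \right)}\right) \left(22002 - 19468\right) + d{\left(-215 \right)} = \left(\frac{314027}{3435700} + 32\right) \left(22002 - 19468\right) - 215 \left(100 + \left(-215\right)^{2} + 101 \left(-215\right)\right) = \frac{110256427}{3435700} \cdot 2534 - 215 \left(100 + 46225 - 21715\right) = \frac{139694893009}{1717850} - 5291150 = - \frac{8949707134491}{1717850}$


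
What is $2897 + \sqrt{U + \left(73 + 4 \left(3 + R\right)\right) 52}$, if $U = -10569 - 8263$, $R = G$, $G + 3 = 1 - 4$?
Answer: $2897 + 6 i \sqrt{435} \approx 2897.0 + 125.14 i$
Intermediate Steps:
$G = -6$ ($G = -3 + \left(1 - 4\right) = -3 - 3 = -6$)
$R = -6$
$U = -18832$
$2897 + \sqrt{U + \left(73 + 4 \left(3 + R\right)\right) 52} = 2897 + \sqrt{-18832 + \left(73 + 4 \left(3 - 6\right)\right) 52} = 2897 + \sqrt{-18832 + \left(73 + 4 \left(-3\right)\right) 52} = 2897 + \sqrt{-18832 + \left(73 - 12\right) 52} = 2897 + \sqrt{-18832 + 61 \cdot 52} = 2897 + \sqrt{-18832 + 3172} = 2897 + \sqrt{-15660} = 2897 + 6 i \sqrt{435}$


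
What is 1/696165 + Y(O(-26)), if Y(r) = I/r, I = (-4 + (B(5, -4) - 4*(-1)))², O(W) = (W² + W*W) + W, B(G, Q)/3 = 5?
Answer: 52212817/307704930 ≈ 0.16968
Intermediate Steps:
B(G, Q) = 15 (B(G, Q) = 3*5 = 15)
O(W) = W + 2*W² (O(W) = (W² + W²) + W = 2*W² + W = W + 2*W²)
I = 225 (I = (-4 + (15 - 4*(-1)))² = (-4 + (15 + 4))² = (-4 + 19)² = 15² = 225)
Y(r) = 225/r
1/696165 + Y(O(-26)) = 1/696165 + 225/((-26*(1 + 2*(-26)))) = 1/696165 + 225/((-26*(1 - 52))) = 1/696165 + 225/((-26*(-51))) = 1/696165 + 225/1326 = 1/696165 + 225*(1/1326) = 1/696165 + 75/442 = 52212817/307704930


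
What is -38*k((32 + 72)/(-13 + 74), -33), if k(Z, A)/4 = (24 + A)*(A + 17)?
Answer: -21888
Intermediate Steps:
k(Z, A) = 4*(17 + A)*(24 + A) (k(Z, A) = 4*((24 + A)*(A + 17)) = 4*((24 + A)*(17 + A)) = 4*((17 + A)*(24 + A)) = 4*(17 + A)*(24 + A))
-38*k((32 + 72)/(-13 + 74), -33) = -38*(1632 + 4*(-33)**2 + 164*(-33)) = -38*(1632 + 4*1089 - 5412) = -38*(1632 + 4356 - 5412) = -38*576 = -21888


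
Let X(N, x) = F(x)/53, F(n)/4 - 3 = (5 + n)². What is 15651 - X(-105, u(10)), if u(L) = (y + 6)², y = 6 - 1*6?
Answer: 822767/53 ≈ 15524.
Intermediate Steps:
F(n) = 12 + 4*(5 + n)²
y = 0 (y = 6 - 6 = 0)
u(L) = 36 (u(L) = (0 + 6)² = 6² = 36)
X(N, x) = 12/53 + 4*(5 + x)²/53 (X(N, x) = (12 + 4*(5 + x)²)/53 = (12 + 4*(5 + x)²)*(1/53) = 12/53 + 4*(5 + x)²/53)
15651 - X(-105, u(10)) = 15651 - (12/53 + 4*(5 + 36)²/53) = 15651 - (12/53 + (4/53)*41²) = 15651 - (12/53 + (4/53)*1681) = 15651 - (12/53 + 6724/53) = 15651 - 1*6736/53 = 15651 - 6736/53 = 822767/53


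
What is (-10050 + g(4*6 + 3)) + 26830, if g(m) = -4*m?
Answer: 16672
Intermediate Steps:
(-10050 + g(4*6 + 3)) + 26830 = (-10050 - 4*(4*6 + 3)) + 26830 = (-10050 - 4*(24 + 3)) + 26830 = (-10050 - 4*27) + 26830 = (-10050 - 108) + 26830 = -10158 + 26830 = 16672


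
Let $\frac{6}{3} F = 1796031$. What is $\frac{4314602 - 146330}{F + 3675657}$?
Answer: $\frac{2778848}{3049115} \approx 0.91136$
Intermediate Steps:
$F = \frac{1796031}{2}$ ($F = \frac{1}{2} \cdot 1796031 = \frac{1796031}{2} \approx 8.9802 \cdot 10^{5}$)
$\frac{4314602 - 146330}{F + 3675657} = \frac{4314602 - 146330}{\frac{1796031}{2} + 3675657} = \frac{4168272}{\frac{9147345}{2}} = 4168272 \cdot \frac{2}{9147345} = \frac{2778848}{3049115}$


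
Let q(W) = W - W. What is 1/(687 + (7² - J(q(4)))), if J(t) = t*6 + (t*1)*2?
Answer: 1/736 ≈ 0.0013587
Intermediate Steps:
q(W) = 0
J(t) = 8*t (J(t) = 6*t + t*2 = 6*t + 2*t = 8*t)
1/(687 + (7² - J(q(4)))) = 1/(687 + (7² - 8*0)) = 1/(687 + (49 - 1*0)) = 1/(687 + (49 + 0)) = 1/(687 + 49) = 1/736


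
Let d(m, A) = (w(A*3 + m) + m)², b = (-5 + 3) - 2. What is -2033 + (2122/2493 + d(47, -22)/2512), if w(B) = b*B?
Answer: -12688444667/6262416 ≈ -2026.1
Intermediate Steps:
b = -4 (b = -2 - 2 = -4)
w(B) = -4*B
d(m, A) = (-12*A - 3*m)² (d(m, A) = (-4*(A*3 + m) + m)² = (-4*(3*A + m) + m)² = (-4*(m + 3*A) + m)² = ((-12*A - 4*m) + m)² = (-12*A - 3*m)²)
-2033 + (2122/2493 + d(47, -22)/2512) = -2033 + (2122/2493 + (9*(47 + 4*(-22))²)/2512) = -2033 + (2122*(1/2493) + (9*(47 - 88)²)*(1/2512)) = -2033 + (2122/2493 + (9*(-41)²)*(1/2512)) = -2033 + (2122/2493 + (9*1681)*(1/2512)) = -2033 + (2122/2493 + 15129*(1/2512)) = -2033 + (2122/2493 + 15129/2512) = -2033 + 43047061/6262416 = -12688444667/6262416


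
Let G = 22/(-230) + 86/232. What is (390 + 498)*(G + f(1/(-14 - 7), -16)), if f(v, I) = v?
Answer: 4714466/23345 ≈ 201.95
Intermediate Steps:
G = 3669/13340 (G = 22*(-1/230) + 86*(1/232) = -11/115 + 43/116 = 3669/13340 ≈ 0.27504)
(390 + 498)*(G + f(1/(-14 - 7), -16)) = (390 + 498)*(3669/13340 + 1/(-14 - 7)) = 888*(3669/13340 + 1/(-21)) = 888*(3669/13340 - 1/21) = 888*(63709/280140) = 4714466/23345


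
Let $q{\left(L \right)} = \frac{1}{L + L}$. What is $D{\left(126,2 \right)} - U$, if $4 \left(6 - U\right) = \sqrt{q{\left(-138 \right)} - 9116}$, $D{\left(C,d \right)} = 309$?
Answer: $303 + \frac{i \sqrt{173605173}}{552} \approx 303.0 + 23.869 i$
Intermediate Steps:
$q{\left(L \right)} = \frac{1}{2 L}$
$U = 6 - \frac{i \sqrt{173605173}}{552}$ ($U = 6 - \frac{\sqrt{\frac{1}{2 \left(-138\right)} - 9116}}{4} = 6 - \frac{\sqrt{\frac{1}{2} \left(- \frac{1}{138}\right) - 9116}}{4} = 6 - \frac{\sqrt{- \frac{1}{276} - 9116}}{4} = 6 - \frac{\sqrt{- \frac{2516017}{276}}}{4} = 6 - \frac{\frac{1}{138} i \sqrt{173605173}}{4} = 6 - \frac{i \sqrt{173605173}}{552} \approx 6.0 - 23.869 i$)
$D{\left(126,2 \right)} - U = 309 - \left(6 - \frac{i \sqrt{173605173}}{552}\right) = 303 + \frac{i \sqrt{173605173}}{552}$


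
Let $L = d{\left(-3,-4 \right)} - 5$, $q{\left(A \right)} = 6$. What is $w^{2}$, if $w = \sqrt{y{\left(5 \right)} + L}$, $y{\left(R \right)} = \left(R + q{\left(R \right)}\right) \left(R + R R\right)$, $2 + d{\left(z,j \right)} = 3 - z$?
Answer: $329$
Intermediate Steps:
$d{\left(z,j \right)} = 1 - z$ ($d{\left(z,j \right)} = -2 - \left(-3 + z\right) = 1 - z$)
$y{\left(R \right)} = \left(6 + R\right) \left(R + R^{2}\right)$ ($y{\left(R \right)} = \left(R + 6\right) \left(R + R R\right) = \left(6 + R\right) \left(R + R^{2}\right)$)
$L = -1$ ($L = \left(1 - -3\right) - 5 = \left(1 + 3\right) - 5 = 4 - 5 = -1$)
$w = \sqrt{329}$ ($w = \sqrt{5 \left(6 + 5^{2} + 7 \cdot 5\right) - 1} = \sqrt{5 \left(6 + 25 + 35\right) - 1} = \sqrt{5 \cdot 66 - 1} = \sqrt{330 - 1} = \sqrt{329} \approx 18.138$)
$w^{2} = \left(\sqrt{329}\right)^{2} = 329$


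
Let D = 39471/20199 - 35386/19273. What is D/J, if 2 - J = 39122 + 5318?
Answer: -15320923/5766501913742 ≈ -2.6569e-6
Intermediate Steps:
J = -44438 (J = 2 - (39122 + 5318) = 2 - 1*44440 = 2 - 44440 = -44438)
D = 15320923/129765109 (D = 39471*(1/20199) - 35386*1/19273 = 13157/6733 - 35386/19273 = 15320923/129765109 ≈ 0.11807)
D/J = (15320923/129765109)/(-44438) = (15320923/129765109)*(-1/44438) = -15320923/5766501913742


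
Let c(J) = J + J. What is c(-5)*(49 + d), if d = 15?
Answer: -640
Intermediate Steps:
c(J) = 2*J
c(-5)*(49 + d) = (2*(-5))*(49 + 15) = -10*64 = -640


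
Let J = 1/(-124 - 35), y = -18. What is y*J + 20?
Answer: 1066/53 ≈ 20.113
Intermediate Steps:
J = -1/159 (J = 1/(-159) = -1/159 ≈ -0.0062893)
y*J + 20 = -18*(-1/159) + 20 = 6/53 + 20 = 1066/53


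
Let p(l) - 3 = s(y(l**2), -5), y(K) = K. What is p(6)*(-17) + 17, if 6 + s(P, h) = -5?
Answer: 153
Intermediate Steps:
s(P, h) = -11 (s(P, h) = -6 - 5 = -11)
p(l) = -8 (p(l) = 3 - 11 = -8)
p(6)*(-17) + 17 = -8*(-17) + 17 = 136 + 17 = 153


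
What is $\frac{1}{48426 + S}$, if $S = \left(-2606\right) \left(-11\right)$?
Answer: $\frac{1}{77092} \approx 1.2972 \cdot 10^{-5}$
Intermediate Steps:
$S = 28666$
$\frac{1}{48426 + S} = \frac{1}{48426 + 28666} = \frac{1}{77092}$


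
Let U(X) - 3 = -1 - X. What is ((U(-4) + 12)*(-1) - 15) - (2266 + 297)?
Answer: -2596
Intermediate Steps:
U(X) = 2 - X (U(X) = 3 + (-1 - X) = 2 - X)
((U(-4) + 12)*(-1) - 15) - (2266 + 297) = (((2 - 1*(-4)) + 12)*(-1) - 15) - (2266 + 297) = (((2 + 4) + 12)*(-1) - 15) - 1*2563 = ((6 + 12)*(-1) - 15) - 2563 = (18*(-1) - 15) - 2563 = (-18 - 15) - 2563 = -33 - 2563 = -2596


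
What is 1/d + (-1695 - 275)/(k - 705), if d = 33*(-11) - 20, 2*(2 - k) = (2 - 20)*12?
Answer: 150783/45577 ≈ 3.3083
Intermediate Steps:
k = 110 (k = 2 - (2 - 20)*12/2 = 2 - (-9)*12 = 2 - ½*(-216) = 2 + 108 = 110)
d = -383 (d = -363 - 20 = -383)
1/d + (-1695 - 275)/(k - 705) = 1/(-383) + (-1695 - 275)/(110 - 705) = -1/383 - 1970/(-595) = -1/383 - 1970*(-1/595) = -1/383 + 394/119 = 150783/45577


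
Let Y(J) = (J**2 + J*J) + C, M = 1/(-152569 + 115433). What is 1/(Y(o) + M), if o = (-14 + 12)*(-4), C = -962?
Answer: -37136/30971425 ≈ -0.0011990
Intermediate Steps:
M = -1/37136 (M = 1/(-37136) = -1/37136 ≈ -2.6928e-5)
o = 8 (o = -2*(-4) = 8)
Y(J) = -962 + 2*J**2 (Y(J) = (J**2 + J*J) - 962 = (J**2 + J**2) - 962 = 2*J**2 - 962 = -962 + 2*J**2)
1/(Y(o) + M) = 1/((-962 + 2*8**2) - 1/37136) = 1/((-962 + 2*64) - 1/37136) = 1/((-962 + 128) - 1/37136) = 1/(-834 - 1/37136) = 1/(-30971425/37136) = -37136/30971425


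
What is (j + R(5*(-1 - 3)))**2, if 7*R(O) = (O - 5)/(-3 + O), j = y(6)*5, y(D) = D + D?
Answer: 93799225/25921 ≈ 3618.7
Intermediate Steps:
y(D) = 2*D
j = 60 (j = (2*6)*5 = 12*5 = 60)
R(O) = (-5 + O)/(7*(-3 + O)) (R(O) = ((O - 5)/(-3 + O))/7 = ((-5 + O)/(-3 + O))/7 = (-5 + O)/(7*(-3 + O)))
(j + R(5*(-1 - 3)))**2 = (60 + (-5 + 5*(-1 - 3))/(7*(-3 + 5*(-1 - 3))))**2 = (60 + (-5 + 5*(-4))/(7*(-3 + 5*(-4))))**2 = (60 + (-5 - 20)/(7*(-3 - 20)))**2 = (60 + (1/7)*(-25)/(-23))**2 = (60 + (1/7)*(-1/23)*(-25))**2 = (60 + 25/161)**2 = (9685/161)**2 = 93799225/25921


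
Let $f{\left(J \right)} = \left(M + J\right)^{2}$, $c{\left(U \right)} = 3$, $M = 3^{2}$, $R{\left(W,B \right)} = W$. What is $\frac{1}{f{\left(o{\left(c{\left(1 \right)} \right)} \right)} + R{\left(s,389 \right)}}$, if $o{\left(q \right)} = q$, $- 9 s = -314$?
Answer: $\frac{9}{1610} \approx 0.0055901$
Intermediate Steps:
$s = \frac{314}{9}$ ($s = \left(- \frac{1}{9}\right) \left(-314\right) = \frac{314}{9} \approx 34.889$)
$M = 9$
$f{\left(J \right)} = \left(9 + J\right)^{2}$
$\frac{1}{f{\left(o{\left(c{\left(1 \right)} \right)} \right)} + R{\left(s,389 \right)}} = \frac{1}{\left(9 + 3\right)^{2} + \frac{314}{9}} = \frac{1}{12^{2} + \frac{314}{9}} = \frac{1}{144 + \frac{314}{9}} = \frac{1}{\frac{1610}{9}} = \frac{9}{1610}$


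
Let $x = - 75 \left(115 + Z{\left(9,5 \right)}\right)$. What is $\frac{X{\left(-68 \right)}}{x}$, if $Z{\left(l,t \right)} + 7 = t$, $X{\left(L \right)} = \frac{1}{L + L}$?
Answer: $\frac{1}{1152600} \approx 8.676 \cdot 10^{-7}$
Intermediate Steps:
$X{\left(L \right)} = \frac{1}{2 L}$
$Z{\left(l,t \right)} = -7 + t$
$x = -8475$ ($x = - 75 \left(115 + \left(-7 + 5\right)\right) = - 75 \left(115 - 2\right) = \left(-75\right) 113 = -8475$)
$\frac{X{\left(-68 \right)}}{x} = \frac{\frac{1}{2} \frac{1}{-68}}{-8475} = \frac{1}{2} \left(- \frac{1}{68}\right) \left(- \frac{1}{8475}\right) = \left(- \frac{1}{136}\right) \left(- \frac{1}{8475}\right) = \frac{1}{1152600}$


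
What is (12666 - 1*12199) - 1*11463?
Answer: -10996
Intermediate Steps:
(12666 - 1*12199) - 1*11463 = (12666 - 12199) - 11463 = 467 - 11463 = -10996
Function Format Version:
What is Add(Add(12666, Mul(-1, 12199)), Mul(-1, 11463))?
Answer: -10996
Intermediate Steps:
Add(Add(12666, Mul(-1, 12199)), Mul(-1, 11463)) = Add(Add(12666, -12199), -11463) = Add(467, -11463) = -10996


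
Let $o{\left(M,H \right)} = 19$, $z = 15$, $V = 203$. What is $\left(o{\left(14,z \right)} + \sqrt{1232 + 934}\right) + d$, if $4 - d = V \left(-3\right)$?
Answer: $632 + 19 \sqrt{6} \approx 678.54$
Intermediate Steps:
$d = 613$ ($d = 4 - 203 \left(-3\right) = 4 - -609 = 4 + 609 = 613$)
$\left(o{\left(14,z \right)} + \sqrt{1232 + 934}\right) + d = \left(19 + \sqrt{1232 + 934}\right) + 613 = \left(19 + \sqrt{2166}\right) + 613 = \left(19 + 19 \sqrt{6}\right) + 613 = 632 + 19 \sqrt{6}$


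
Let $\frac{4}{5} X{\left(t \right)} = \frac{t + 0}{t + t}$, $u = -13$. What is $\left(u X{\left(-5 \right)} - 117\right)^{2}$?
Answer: $\frac{1002001}{64} \approx 15656.0$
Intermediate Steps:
$X{\left(t \right)} = \frac{5}{8}$ ($X{\left(t \right)} = \frac{5 \frac{t + 0}{t + t}}{4} = \frac{5 \frac{t}{2 t}}{4} = \frac{5 t \frac{1}{2 t}}{4} = \frac{5}{4} \cdot \frac{1}{2} = \frac{5}{8}$)
$\left(u X{\left(-5 \right)} - 117\right)^{2} = \left(\left(-13\right) \frac{5}{8} - 117\right)^{2} = \left(- \frac{65}{8} - 117\right)^{2} = \left(- \frac{1001}{8}\right)^{2} = \frac{1002001}{64}$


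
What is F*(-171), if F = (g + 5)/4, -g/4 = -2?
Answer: -2223/4 ≈ -555.75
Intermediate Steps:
g = 8 (g = -4*(-2) = 8)
F = 13/4 (F = (8 + 5)/4 = 13*(1/4) = 13/4 ≈ 3.2500)
F*(-171) = (13/4)*(-171) = -2223/4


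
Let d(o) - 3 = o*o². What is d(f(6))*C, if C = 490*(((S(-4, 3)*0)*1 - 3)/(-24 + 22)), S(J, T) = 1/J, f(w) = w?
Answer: 160965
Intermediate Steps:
d(o) = 3 + o³ (d(o) = 3 + o*o² = 3 + o³)
C = 735 (C = 490*(((0/(-4))*1 - 3)/(-24 + 22)) = 490*((-¼*0*1 - 3)/(-2)) = 490*((0*1 - 3)*(-½)) = 490*((0 - 3)*(-½)) = 490*(-3*(-½)) = 490*(3/2) = 735)
d(f(6))*C = (3 + 6³)*735 = (3 + 216)*735 = 219*735 = 160965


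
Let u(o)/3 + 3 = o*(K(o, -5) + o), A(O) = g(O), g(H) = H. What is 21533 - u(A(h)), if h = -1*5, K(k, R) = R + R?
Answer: 21317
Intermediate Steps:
K(k, R) = 2*R
h = -5
A(O) = O
u(o) = -9 + 3*o*(-10 + o) (u(o) = -9 + 3*(o*(2*(-5) + o)) = -9 + 3*(o*(-10 + o)) = -9 + 3*o*(-10 + o))
21533 - u(A(h)) = 21533 - (-9 - 30*(-5) + 3*(-5)²) = 21533 - (-9 + 150 + 3*25) = 21533 - (-9 + 150 + 75) = 21533 - 1*216 = 21533 - 216 = 21317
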